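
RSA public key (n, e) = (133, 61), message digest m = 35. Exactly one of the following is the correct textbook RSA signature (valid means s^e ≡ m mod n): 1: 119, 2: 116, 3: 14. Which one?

Candidate 1: 119^61 mod 133 = 35
  → matches m = 35
Candidate 2: 116^61 mod 133 = 109
Candidate 3: 14^61 mod 133 = 98

1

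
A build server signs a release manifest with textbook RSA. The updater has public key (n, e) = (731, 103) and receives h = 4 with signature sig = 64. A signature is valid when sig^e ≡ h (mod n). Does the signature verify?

verifies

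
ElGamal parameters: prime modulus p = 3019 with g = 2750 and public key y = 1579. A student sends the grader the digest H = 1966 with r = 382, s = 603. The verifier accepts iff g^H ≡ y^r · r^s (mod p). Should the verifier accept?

Left side g^H mod p:
Squares mod 3019: 2750^1≡2750, 2750^2≡2924, 2750^4≡2987, 2750^8≡1024, 2750^16≡983, 2750^32≡209, 2750^64≡1415, 2750^128≡628, 2750^256≡1914, 2750^512≡1349, 2750^1024≡2363
1966 = 1024 + 512 + 256 + 128 + 32 + 8 + 4 + 2, so 2750^1966 ≡ 2363·1349·1914·628·209·1024·2987·2924 ≡ 730 (mod 3019)
Right side y^r · r^s mod p:
Squares mod 3019: 1579^1≡1579, 1579^2≡2566, 1579^4≡2936, 1579^8≡851, 1579^16≡2660, 1579^32≡2083, 1579^64≡586, 1579^128≡2249, 1579^256≡1176
382 = 256 + 64 + 32 + 16 + 8 + 4 + 2, so 1579^382 ≡ 1176·586·2083·2660·851·2936·2566 ≡ 1819 (mod 3019)
Squares mod 3019: 382^1≡382, 382^2≡1012, 382^4≡703, 382^8≡2112, 382^16≡1481, 382^32≡1567, 382^64≡1042, 382^128≡1943, 382^256≡1499, 382^512≡865
603 = 512 + 64 + 16 + 8 + 2 + 1, so 382^603 ≡ 865·1042·1481·2112·1012·382 ≡ 796 (mod 3019)
1819·796 = 1447924 ≡ 1823 (mod 3019)
730 ≠ 1823, so verification fails.

reject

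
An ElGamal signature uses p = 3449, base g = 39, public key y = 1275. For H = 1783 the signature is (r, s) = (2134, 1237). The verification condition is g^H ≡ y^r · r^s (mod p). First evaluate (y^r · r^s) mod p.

1275^2 = 1625625 ≡ 1146
1275^4 ≡ 1146^2 = 1313316 ≡ 2696
1275^8 ≡ 2696^2 = 7268416 ≡ 1373
1275^16 ≡ 1373^2 = 1885129 ≡ 1975
1275^32 ≡ 1975^2 = 3900625 ≡ 3255
1275^64 ≡ 3255^2 = 10595025 ≡ 3146
1275^128 ≡ 3146^2 = 9897316 ≡ 2135
1275^256 ≡ 2135^2 = 4558225 ≡ 2096
1275^512 ≡ 2096^2 = 4393216 ≡ 2639
1275^1024 ≡ 2639^2 = 6964321 ≡ 790
1275^2048 ≡ 790^2 = 624100 ≡ 3280
2134 = 2048 + 64 + 16 + 4 + 2, so 1275^2134 ≡ 3280·3146·1975·2696·1146 ≡ 2665 (mod 3449)
2134^2 = 4553956 ≡ 1276
2134^4 ≡ 1276^2 = 1628176 ≡ 248
2134^8 ≡ 248^2 = 61504 ≡ 2871
2134^16 ≡ 2871^2 = 8242641 ≡ 2980
2134^32 ≡ 2980^2 = 8880400 ≡ 2674
2134^64 ≡ 2674^2 = 7150276 ≡ 499
2134^128 ≡ 499^2 = 249001 ≡ 673
2134^256 ≡ 673^2 = 452929 ≡ 1110
2134^512 ≡ 1110^2 = 1232100 ≡ 807
2134^1024 ≡ 807^2 = 651249 ≡ 2837
1237 = 1024 + 128 + 64 + 16 + 4 + 1, so 2134^1237 ≡ 2837·673·499·2980·248·2134 ≡ 1878 (mod 3449)
y^r · r^s ≡ 2665·1878 = 5004870 ≡ 371 (mod 3449)

371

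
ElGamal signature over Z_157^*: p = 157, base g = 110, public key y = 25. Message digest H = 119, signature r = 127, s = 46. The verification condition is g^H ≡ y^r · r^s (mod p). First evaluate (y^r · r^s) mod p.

Squares mod 157: 25^1≡25, 25^2≡154, 25^4≡9, 25^8≡81, 25^16≡124, 25^32≡147, 25^64≡100
127 = 64 + 32 + 16 + 8 + 4 + 2 + 1, so 25^127 ≡ 100·147·124·81·9·154·25 ≡ 86 (mod 157)
Squares mod 157: 127^1≡127, 127^2≡115, 127^4≡37, 127^8≡113, 127^16≡52, 127^32≡35
46 = 32 + 8 + 4 + 2, so 127^46 ≡ 35·113·37·115 ≡ 9 (mod 157)
y^r · r^s ≡ 86·9 = 774 ≡ 146 (mod 157)

146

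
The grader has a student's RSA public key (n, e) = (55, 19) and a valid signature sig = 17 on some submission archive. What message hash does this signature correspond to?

13

sig^2 ≡ 17^2 = 289 ≡ 14
sig^4 ≡ 14^2 = 196 ≡ 31
sig^8 ≡ 31^2 = 961 ≡ 26
sig^16 ≡ 26^2 = 676 ≡ 16
19 = 16 + 2 + 1, so sig^19 ≡ 16·14·17 ≡ 13 (mod 55)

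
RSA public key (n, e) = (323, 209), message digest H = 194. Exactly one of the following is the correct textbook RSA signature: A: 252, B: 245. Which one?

Candidate A: 252^2 = 63504 ≡ 196; 252^4 ≡ 196^2 = 38416 ≡ 302; 252^8 ≡ 302^2 = 91204 ≡ 118; 252^16 ≡ 118^2 = 13924 ≡ 35; 252^32 ≡ 35^2 = 1225 ≡ 256; 252^64 ≡ 256^2 = 65536 ≡ 290; 252^128 ≡ 290^2 = 84100 ≡ 120; 209 = 128 + 64 + 16 + 1, so 252^209 ≡ 120·290·35·252 ≡ 82 (mod 323)
Candidate B: 245^2 = 60025 ≡ 270; 245^4 ≡ 270^2 = 72900 ≡ 225; 245^8 ≡ 225^2 = 50625 ≡ 237; 245^16 ≡ 237^2 = 56169 ≡ 290; 245^32 ≡ 290^2 = 84100 ≡ 120; 245^64 ≡ 120^2 = 14400 ≡ 188; 245^128 ≡ 188^2 = 35344 ≡ 137; 209 = 128 + 64 + 16 + 1, so 245^209 ≡ 137·188·290·245 ≡ 194 (mod 323)
  → matches H = 194

B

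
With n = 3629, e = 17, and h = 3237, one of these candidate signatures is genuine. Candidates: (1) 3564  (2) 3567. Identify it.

1

Candidate 1: Squares mod 3629: 3564^1≡3564, 3564^2≡596, 3564^4≡3203, 3564^8≡26, 3564^16≡676; 17 = 16 + 1, so 3564^17 ≡ 676·3564 ≡ 3237 (mod 3629)
  → matches h = 3237
Candidate 2: Squares mod 3629: 3567^1≡3567, 3567^2≡215, 3567^4≡2677, 3567^8≡2683, 3567^16≡2182; 17 = 16 + 1, so 3567^17 ≡ 2182·3567 ≡ 2618 (mod 3629)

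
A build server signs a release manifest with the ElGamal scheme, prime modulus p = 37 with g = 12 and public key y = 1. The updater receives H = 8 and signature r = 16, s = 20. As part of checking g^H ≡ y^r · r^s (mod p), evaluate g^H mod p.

34

12^2 = 144 ≡ 33
12^4 ≡ 33^2 = 1089 ≡ 16
12^8 ≡ 16^2 = 256 ≡ 34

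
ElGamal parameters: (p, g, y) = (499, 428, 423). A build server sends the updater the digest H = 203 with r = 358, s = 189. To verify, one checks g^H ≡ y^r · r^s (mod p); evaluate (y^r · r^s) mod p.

80

423^2 = 178929 ≡ 287
423^4 ≡ 287^2 = 82369 ≡ 34
423^8 ≡ 34^2 = 1156 ≡ 158
423^16 ≡ 158^2 = 24964 ≡ 14
423^32 ≡ 14^2 = 196
423^64 ≡ 196^2 = 38416 ≡ 492
423^128 ≡ 492^2 = 242064 ≡ 49
423^256 ≡ 49^2 = 2401 ≡ 405
358 = 256 + 64 + 32 + 4 + 2, so 423^358 ≡ 405·492·196·34·287 ≡ 227 (mod 499)
358^2 = 128164 ≡ 420
358^4 ≡ 420^2 = 176400 ≡ 253
358^8 ≡ 253^2 = 64009 ≡ 137
358^16 ≡ 137^2 = 18769 ≡ 306
358^32 ≡ 306^2 = 93636 ≡ 323
358^64 ≡ 323^2 = 104329 ≡ 38
358^128 ≡ 38^2 = 1444 ≡ 446
189 = 128 + 32 + 16 + 8 + 4 + 1, so 358^189 ≡ 446·323·306·137·253·358 ≡ 440 (mod 499)
y^r · r^s ≡ 227·440 = 99880 ≡ 80 (mod 499)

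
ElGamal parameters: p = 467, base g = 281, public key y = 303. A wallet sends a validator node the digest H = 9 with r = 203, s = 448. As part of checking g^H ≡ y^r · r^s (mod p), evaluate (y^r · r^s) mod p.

265

303^203 mod 467 = 398
203^448 mod 467 = 30
y^r · r^s ≡ 398·30 = 11940 ≡ 265 (mod 467)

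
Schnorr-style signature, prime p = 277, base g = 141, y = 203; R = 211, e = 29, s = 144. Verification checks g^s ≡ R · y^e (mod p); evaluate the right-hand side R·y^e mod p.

Squares mod 277: 203^1≡203, 203^2≡213, 203^4≡218, 203^8≡157, 203^16≡273
29 = 16 + 8 + 4 + 1, so 203^29 ≡ 273·157·218·203 ≡ 175 (mod 277)
R · y^e ≡ 211·175 = 36925 ≡ 84 (mod 277)

84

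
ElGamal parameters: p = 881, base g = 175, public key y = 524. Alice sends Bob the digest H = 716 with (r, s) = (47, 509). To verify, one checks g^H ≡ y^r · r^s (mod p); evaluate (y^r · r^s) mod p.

524^2 = 274576 ≡ 585
524^4 ≡ 585^2 = 342225 ≡ 397
524^8 ≡ 397^2 = 157609 ≡ 791
524^16 ≡ 791^2 = 625681 ≡ 171
524^32 ≡ 171^2 = 29241 ≡ 168
47 = 32 + 8 + 4 + 2 + 1, so 524^47 ≡ 168·791·397·585·524 ≡ 75 (mod 881)
47^2 = 2209 ≡ 447
47^4 ≡ 447^2 = 199809 ≡ 703
47^8 ≡ 703^2 = 494209 ≡ 849
47^16 ≡ 849^2 = 720801 ≡ 143
47^32 ≡ 143^2 = 20449 ≡ 186
47^64 ≡ 186^2 = 34596 ≡ 237
47^128 ≡ 237^2 = 56169 ≡ 666
47^256 ≡ 666^2 = 443556 ≡ 413
509 = 256 + 128 + 64 + 32 + 16 + 8 + 4 + 1, so 47^509 ≡ 413·666·237·186·143·849·703·47 ≡ 492 (mod 881)
y^r · r^s ≡ 75·492 = 36900 ≡ 779 (mod 881)

779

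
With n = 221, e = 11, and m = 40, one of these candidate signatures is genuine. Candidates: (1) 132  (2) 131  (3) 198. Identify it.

2

Candidate 1: Squares mod 221: 132^1≡132, 132^2≡186, 132^4≡120, 132^8≡35; 11 = 8 + 2 + 1, so 132^11 ≡ 35·186·132 ≡ 72 (mod 221)
Candidate 2: Squares mod 221: 131^1≡131, 131^2≡144, 131^4≡183, 131^8≡118; 11 = 8 + 2 + 1, so 131^11 ≡ 118·144·131 ≡ 40 (mod 221)
  → matches m = 40
Candidate 3: Squares mod 221: 198^1≡198, 198^2≡87, 198^4≡55, 198^8≡152; 11 = 8 + 2 + 1, so 198^11 ≡ 152·87·198 ≡ 165 (mod 221)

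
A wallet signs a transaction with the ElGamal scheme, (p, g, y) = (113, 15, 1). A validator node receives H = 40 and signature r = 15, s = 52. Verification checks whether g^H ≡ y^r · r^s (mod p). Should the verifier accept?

Left side g^H mod p:
15^2 = 225 ≡ 112
15^4 ≡ 112^2 = 12544 ≡ 1
15^8 ≡ 1^2 = 1
15^16 ≡ 1^2 = 1
15^32 ≡ 1^2 = 1
40 = 32 + 8, so 15^40 ≡ 1·1 ≡ 1 (mod 113)
Right side y^r · r^s mod p:
1^2 = 1
1^4 ≡ 1^2 = 1
1^8 ≡ 1^2 = 1
15 = 8 + 4 + 2 + 1, so 1^15 ≡ 1·1·1·1 ≡ 1 (mod 113)
15^2 = 225 ≡ 112
15^4 ≡ 112^2 = 12544 ≡ 1
15^8 ≡ 1^2 = 1
15^16 ≡ 1^2 = 1
15^32 ≡ 1^2 = 1
52 = 32 + 16 + 4, so 15^52 ≡ 1·1·1 ≡ 1 (mod 113)
1·1 = 1 ≡ 1 (mod 113)
1 ≡ 1 (mod 113), so the signature is genuine.

accept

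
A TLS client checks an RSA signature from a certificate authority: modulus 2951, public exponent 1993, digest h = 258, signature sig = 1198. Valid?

no

Squares mod 2951: sig^1≡1198, sig^2≡1018, sig^4≡523, sig^8≡2037, sig^16≡263, sig^32≡1296, sig^64≡497, sig^128≡2076, sig^256≡1316, sig^512≡2570, sig^1024≡562
1993 = 1024 + 512 + 256 + 128 + 64 + 8 + 1, so sig^1993 ≡ 562·2570·1316·2076·497·2037·1198 ≡ 2693 (mod 2951)
The recovered value 2693 does not match the digest 258.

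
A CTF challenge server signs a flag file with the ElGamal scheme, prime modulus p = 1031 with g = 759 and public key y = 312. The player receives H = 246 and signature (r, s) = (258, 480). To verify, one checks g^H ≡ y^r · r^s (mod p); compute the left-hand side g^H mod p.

759^2 = 576081 ≡ 783
759^4 ≡ 783^2 = 613089 ≡ 675
759^8 ≡ 675^2 = 455625 ≡ 954
759^16 ≡ 954^2 = 910116 ≡ 774
759^32 ≡ 774^2 = 599076 ≡ 65
759^64 ≡ 65^2 = 4225 ≡ 101
759^128 ≡ 101^2 = 10201 ≡ 922
246 = 128 + 64 + 32 + 16 + 4 + 2, so 759^246 ≡ 922·101·65·774·675·783 ≡ 24 (mod 1031)

24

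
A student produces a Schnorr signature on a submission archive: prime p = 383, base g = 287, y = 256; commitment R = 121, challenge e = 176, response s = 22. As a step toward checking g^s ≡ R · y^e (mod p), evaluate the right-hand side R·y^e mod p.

278

Squares mod 383: 256^1≡256, 256^2≡43, 256^4≡317, 256^8≡143, 256^16≡150, 256^32≡286, 256^64≡217, 256^128≡363
176 = 128 + 32 + 16, so 256^176 ≡ 363·286·150 ≡ 303 (mod 383)
R · y^e ≡ 121·303 = 36663 ≡ 278 (mod 383)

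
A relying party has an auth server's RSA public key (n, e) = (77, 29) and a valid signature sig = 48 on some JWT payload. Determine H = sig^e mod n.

sig^2 ≡ 48^2 = 2304 ≡ 71
sig^4 ≡ 71^2 = 5041 ≡ 36
sig^8 ≡ 36^2 = 1296 ≡ 64
sig^16 ≡ 64^2 = 4096 ≡ 15
29 = 16 + 8 + 4 + 1, so sig^29 ≡ 15·64·36·48 ≡ 69 (mod 77)

69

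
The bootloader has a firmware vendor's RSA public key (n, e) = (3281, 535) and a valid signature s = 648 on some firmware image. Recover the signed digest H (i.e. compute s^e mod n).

2678

s^2 ≡ 648^2 = 419904 ≡ 3217
s^4 ≡ 3217^2 = 10349089 ≡ 815
s^8 ≡ 815^2 = 664225 ≡ 1463
s^16 ≡ 1463^2 = 2140369 ≡ 1157
s^32 ≡ 1157^2 = 1338649 ≡ 1
s^64 ≡ 1^2 = 1
s^128 ≡ 1^2 = 1
s^256 ≡ 1^2 = 1
s^512 ≡ 1^2 = 1
535 = 512 + 16 + 4 + 2 + 1, so s^535 ≡ 1·1157·815·3217·648 ≡ 2678 (mod 3281)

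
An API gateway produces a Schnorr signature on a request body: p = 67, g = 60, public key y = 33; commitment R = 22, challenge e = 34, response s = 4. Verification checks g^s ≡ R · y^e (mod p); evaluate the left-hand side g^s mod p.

56

60^2 = 3600 ≡ 49
60^4 ≡ 49^2 = 2401 ≡ 56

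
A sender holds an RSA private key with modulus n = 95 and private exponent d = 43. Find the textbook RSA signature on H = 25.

H^2 ≡ 25^2 = 625 ≡ 55
H^4 ≡ 55^2 = 3025 ≡ 80
H^8 ≡ 80^2 = 6400 ≡ 35
H^16 ≡ 35^2 = 1225 ≡ 85
H^32 ≡ 85^2 = 7225 ≡ 5
43 = 32 + 8 + 2 + 1, so H^43 ≡ 5·35·55·25 ≡ 85 (mod 95)

85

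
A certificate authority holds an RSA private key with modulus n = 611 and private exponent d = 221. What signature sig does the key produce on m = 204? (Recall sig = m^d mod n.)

601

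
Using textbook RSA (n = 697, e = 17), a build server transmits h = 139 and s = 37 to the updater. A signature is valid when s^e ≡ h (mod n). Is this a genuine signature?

genuine

s^2 ≡ 37^2 = 1369 ≡ 672
s^4 ≡ 672^2 = 451584 ≡ 625
s^8 ≡ 625^2 = 390625 ≡ 305
s^16 ≡ 305^2 = 93025 ≡ 324
17 = 16 + 1, so s^17 ≡ 324·37 ≡ 139 (mod 697)
139 = h, so the signature checks out.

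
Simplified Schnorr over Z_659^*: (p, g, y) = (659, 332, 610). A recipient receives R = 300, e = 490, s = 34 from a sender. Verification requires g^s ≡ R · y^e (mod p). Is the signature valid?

valid

g^s mod p:
332^2 = 110224 ≡ 171
332^4 ≡ 171^2 = 29241 ≡ 245
332^8 ≡ 245^2 = 60025 ≡ 56
332^16 ≡ 56^2 = 3136 ≡ 500
332^32 ≡ 500^2 = 250000 ≡ 239
34 = 32 + 2, so 332^34 ≡ 239·171 ≡ 11 (mod 659)
R · y^e mod p:
610^2 = 372100 ≡ 424
610^4 ≡ 424^2 = 179776 ≡ 528
610^8 ≡ 528^2 = 278784 ≡ 27
610^16 ≡ 27^2 = 729 ≡ 70
610^32 ≡ 70^2 = 4900 ≡ 287
610^64 ≡ 287^2 = 82369 ≡ 653
610^128 ≡ 653^2 = 426409 ≡ 36
610^256 ≡ 36^2 = 1296 ≡ 637
490 = 256 + 128 + 64 + 32 + 8 + 2, so 610^490 ≡ 637·36·653·287·27·424 ≡ 156 (mod 659)
300·156 = 46800 ≡ 11 (mod 659)
11 ≡ 11 (mod 659); signature holds.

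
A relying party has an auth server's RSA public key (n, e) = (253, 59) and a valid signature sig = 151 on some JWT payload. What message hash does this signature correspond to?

sig^2 ≡ 151^2 = 22801 ≡ 31
sig^4 ≡ 31^2 = 961 ≡ 202
sig^8 ≡ 202^2 = 40804 ≡ 71
sig^16 ≡ 71^2 = 5041 ≡ 234
sig^32 ≡ 234^2 = 54756 ≡ 108
59 = 32 + 16 + 8 + 2 + 1, so sig^59 ≡ 108·234·71·31·151 ≡ 18 (mod 253)

18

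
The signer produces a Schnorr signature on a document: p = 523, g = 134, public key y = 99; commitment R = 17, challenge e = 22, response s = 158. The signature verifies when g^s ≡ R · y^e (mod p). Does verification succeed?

g^s mod p:
134^2 = 17956 ≡ 174
134^4 ≡ 174^2 = 30276 ≡ 465
134^8 ≡ 465^2 = 216225 ≡ 226
134^16 ≡ 226^2 = 51076 ≡ 345
134^32 ≡ 345^2 = 119025 ≡ 304
134^64 ≡ 304^2 = 92416 ≡ 368
134^128 ≡ 368^2 = 135424 ≡ 490
158 = 128 + 16 + 8 + 4 + 2, so 134^158 ≡ 490·345·226·465·174 ≡ 285 (mod 523)
R · y^e mod p:
99^2 = 9801 ≡ 387
99^4 ≡ 387^2 = 149769 ≡ 191
99^8 ≡ 191^2 = 36481 ≡ 394
99^16 ≡ 394^2 = 155236 ≡ 428
22 = 16 + 4 + 2, so 99^22 ≡ 428·191·387 ≡ 206 (mod 523)
17·206 = 3502 ≡ 364 (mod 523)
285 ≠ 364; the check fails.

fails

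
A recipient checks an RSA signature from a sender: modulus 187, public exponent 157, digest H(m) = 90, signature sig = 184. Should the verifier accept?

sig^2 ≡ 184^2 = 33856 ≡ 9
sig^4 ≡ 9^2 = 81
sig^8 ≡ 81^2 = 6561 ≡ 16
sig^16 ≡ 16^2 = 256 ≡ 69
sig^32 ≡ 69^2 = 4761 ≡ 86
sig^64 ≡ 86^2 = 7396 ≡ 103
sig^128 ≡ 103^2 = 10609 ≡ 137
157 = 128 + 16 + 8 + 4 + 1, so sig^157 ≡ 137·69·16·81·184 ≡ 90 (mod 187)
90 = H(m), so the signature checks out.

accept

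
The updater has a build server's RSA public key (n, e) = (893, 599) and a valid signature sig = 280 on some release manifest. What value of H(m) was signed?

sig^599 mod 893 = 656

656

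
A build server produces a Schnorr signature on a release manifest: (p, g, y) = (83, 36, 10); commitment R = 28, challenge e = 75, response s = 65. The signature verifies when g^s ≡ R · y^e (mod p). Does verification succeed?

passes

g^s mod p:
36^2 = 1296 ≡ 51
36^4 ≡ 51^2 = 2601 ≡ 28
36^8 ≡ 28^2 = 784 ≡ 37
36^16 ≡ 37^2 = 1369 ≡ 41
36^32 ≡ 41^2 = 1681 ≡ 21
36^64 ≡ 21^2 = 441 ≡ 26
65 = 64 + 1, so 36^65 ≡ 26·36 ≡ 23 (mod 83)
R · y^e mod p:
10^2 = 100 ≡ 17
10^4 ≡ 17^2 = 289 ≡ 40
10^8 ≡ 40^2 = 1600 ≡ 23
10^16 ≡ 23^2 = 529 ≡ 31
10^32 ≡ 31^2 = 961 ≡ 48
10^64 ≡ 48^2 = 2304 ≡ 63
75 = 64 + 8 + 2 + 1, so 10^75 ≡ 63·23·17·10 ≡ 69 (mod 83)
28·69 = 1932 ≡ 23 (mod 83)
23 ≡ 23 (mod 83); signature holds.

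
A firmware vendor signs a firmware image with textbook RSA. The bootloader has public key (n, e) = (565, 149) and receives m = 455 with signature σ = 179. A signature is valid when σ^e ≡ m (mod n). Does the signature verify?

Squares mod 565: σ^1≡179, σ^2≡401, σ^4≡341, σ^8≡456, σ^16≡16, σ^32≡256, σ^64≡561, σ^128≡16
149 = 128 + 16 + 4 + 1, so σ^149 ≡ 16·16·341·179 ≡ 344 (mod 565)
The recovered value 344 does not match the digest 455.

does not verify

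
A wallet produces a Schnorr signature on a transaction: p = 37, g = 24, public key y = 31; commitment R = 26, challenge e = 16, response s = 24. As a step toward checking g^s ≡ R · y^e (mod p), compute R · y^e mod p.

31^2 = 961 ≡ 36
31^4 ≡ 36^2 = 1296 ≡ 1
31^8 ≡ 1^2 = 1
31^16 ≡ 1^2 = 1
R · y^e ≡ 26·1 = 26 ≡ 26 (mod 37)

26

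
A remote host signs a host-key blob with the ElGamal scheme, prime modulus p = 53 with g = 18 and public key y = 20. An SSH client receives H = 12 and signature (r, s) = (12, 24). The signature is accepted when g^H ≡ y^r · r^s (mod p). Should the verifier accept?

accept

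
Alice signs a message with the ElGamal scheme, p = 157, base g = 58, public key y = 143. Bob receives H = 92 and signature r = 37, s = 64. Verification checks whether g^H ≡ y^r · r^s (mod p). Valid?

no

Left side g^H mod p:
58^2 = 3364 ≡ 67
58^4 ≡ 67^2 = 4489 ≡ 93
58^8 ≡ 93^2 = 8649 ≡ 14
58^16 ≡ 14^2 = 196 ≡ 39
58^32 ≡ 39^2 = 1521 ≡ 108
58^64 ≡ 108^2 = 11664 ≡ 46
92 = 64 + 16 + 8 + 4, so 58^92 ≡ 46·39·14·93 ≡ 99 (mod 157)
Right side y^r · r^s mod p:
143^2 = 20449 ≡ 39
143^4 ≡ 39^2 = 1521 ≡ 108
143^8 ≡ 108^2 = 11664 ≡ 46
143^16 ≡ 46^2 = 2116 ≡ 75
143^32 ≡ 75^2 = 5625 ≡ 130
37 = 32 + 4 + 1, so 143^37 ≡ 130·108·143 ≡ 4 (mod 157)
37^2 = 1369 ≡ 113
37^4 ≡ 113^2 = 12769 ≡ 52
37^8 ≡ 52^2 = 2704 ≡ 35
37^16 ≡ 35^2 = 1225 ≡ 126
37^32 ≡ 126^2 = 15876 ≡ 19
37^64 ≡ 19^2 = 361 ≡ 47
4·47 = 188 ≡ 31 (mod 157)
99 ≠ 31, so verification fails.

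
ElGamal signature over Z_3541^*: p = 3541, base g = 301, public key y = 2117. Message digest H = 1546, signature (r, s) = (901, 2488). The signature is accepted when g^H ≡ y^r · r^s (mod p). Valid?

no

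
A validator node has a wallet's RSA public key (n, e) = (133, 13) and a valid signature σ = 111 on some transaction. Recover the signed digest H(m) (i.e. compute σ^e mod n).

σ^2 ≡ 111^2 = 12321 ≡ 85
σ^4 ≡ 85^2 = 7225 ≡ 43
σ^8 ≡ 43^2 = 1849 ≡ 120
13 = 8 + 4 + 1, so σ^13 ≡ 120·43·111 ≡ 62 (mod 133)

62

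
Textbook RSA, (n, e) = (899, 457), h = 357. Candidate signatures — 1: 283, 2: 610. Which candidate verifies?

1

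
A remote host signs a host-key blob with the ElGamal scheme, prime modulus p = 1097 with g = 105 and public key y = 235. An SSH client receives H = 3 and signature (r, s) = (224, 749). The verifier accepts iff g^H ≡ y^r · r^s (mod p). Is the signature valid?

Left side g^H mod p:
Squares mod 1097: 105^1≡105, 105^2≡55
3 = 2 + 1, so 105^3 ≡ 55·105 ≡ 290 (mod 1097)
Right side y^r · r^s mod p:
Squares mod 1097: 235^1≡235, 235^2≡375, 235^4≡209, 235^8≡898, 235^16≡109, 235^32≡911, 235^64≡589, 235^128≡269
224 = 128 + 64 + 32, so 235^224 ≡ 269·589·911 ≡ 879 (mod 1097)
Squares mod 1097: 224^1≡224, 224^2≡811, 224^4≡618, 224^8≡168, 224^16≡799, 224^32≡1044, 224^64≡615, 224^128≡857, 224^256≡556, 224^512≡879
749 = 512 + 128 + 64 + 32 + 8 + 4 + 1, so 224^749 ≡ 879·857·615·1044·168·618·224 ≡ 317 (mod 1097)
879·317 = 278643 ≡ 5 (mod 1097)
290 ≠ 5, so verification fails.

invalid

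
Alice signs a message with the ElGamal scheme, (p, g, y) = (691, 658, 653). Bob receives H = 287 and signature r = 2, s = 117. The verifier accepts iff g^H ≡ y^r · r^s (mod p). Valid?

Left side g^H mod p:
658^287 mod 691 = 298
Right side y^r · r^s mod p:
653^2 mod 691 = 62
2^117 mod 691 = 687
62·687 = 42594 ≡ 443 (mod 691)
298 ≠ 443, so verification fails.

no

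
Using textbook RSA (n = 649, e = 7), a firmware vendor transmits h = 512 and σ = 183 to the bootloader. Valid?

yes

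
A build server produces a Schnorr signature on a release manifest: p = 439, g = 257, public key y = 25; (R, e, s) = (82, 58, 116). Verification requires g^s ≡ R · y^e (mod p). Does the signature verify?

g^s mod p:
Squares mod 439: 257^1≡257, 257^2≡199, 257^4≡91, 257^8≡379, 257^16≡88, 257^32≡281, 257^64≡380
116 = 64 + 32 + 16 + 4, so 257^116 ≡ 380·281·88·91 ≡ 382 (mod 439)
R · y^e mod p:
Squares mod 439: 25^1≡25, 25^2≡186, 25^4≡354, 25^8≡201, 25^16≡13, 25^32≡169
58 = 32 + 16 + 8 + 2, so 25^58 ≡ 169·13·201·186 ≡ 142 (mod 439)
82·142 = 11644 ≡ 230 (mod 439)
382 ≠ 230; the check fails.

does not verify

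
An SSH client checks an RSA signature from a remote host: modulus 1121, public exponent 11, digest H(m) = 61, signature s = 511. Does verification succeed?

s^2 ≡ 511^2 = 261121 ≡ 1049
s^4 ≡ 1049^2 = 1100401 ≡ 700
s^8 ≡ 700^2 = 490000 ≡ 123
11 = 8 + 2 + 1, so s^11 ≡ 123·1049·511 ≡ 61 (mod 1121)
s^11 mod 1121 = 61 matches H(m).

passes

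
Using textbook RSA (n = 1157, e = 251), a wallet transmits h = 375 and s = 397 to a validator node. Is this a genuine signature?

forged

s^2 ≡ 397^2 = 157609 ≡ 257
s^4 ≡ 257^2 = 66049 ≡ 100
s^8 ≡ 100^2 = 10000 ≡ 744
s^16 ≡ 744^2 = 553536 ≡ 490
s^32 ≡ 490^2 = 240100 ≡ 601
s^64 ≡ 601^2 = 361201 ≡ 217
s^128 ≡ 217^2 = 47089 ≡ 809
251 = 128 + 64 + 32 + 16 + 8 + 2 + 1, so s^251 ≡ 809·217·601·490·744·257·397 ≡ 782 (mod 1157)
782 ≠ 375, so verification fails.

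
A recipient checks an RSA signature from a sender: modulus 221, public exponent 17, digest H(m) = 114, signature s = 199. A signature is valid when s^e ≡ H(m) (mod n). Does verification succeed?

s^2 ≡ 199^2 = 39601 ≡ 42
s^4 ≡ 42^2 = 1764 ≡ 217
s^8 ≡ 217^2 = 47089 ≡ 16
s^16 ≡ 16^2 = 256 ≡ 35
17 = 16 + 1, so s^17 ≡ 35·199 ≡ 114 (mod 221)
s^17 mod 221 = 114 matches H(m).

passes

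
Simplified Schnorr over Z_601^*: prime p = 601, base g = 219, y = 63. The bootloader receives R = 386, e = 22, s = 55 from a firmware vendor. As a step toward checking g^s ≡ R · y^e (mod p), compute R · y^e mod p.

355

63^2 = 3969 ≡ 363
63^4 ≡ 363^2 = 131769 ≡ 150
63^8 ≡ 150^2 = 22500 ≡ 263
63^16 ≡ 263^2 = 69169 ≡ 54
22 = 16 + 4 + 2, so 63^22 ≡ 54·150·363 ≡ 208 (mod 601)
R · y^e ≡ 386·208 = 80288 ≡ 355 (mod 601)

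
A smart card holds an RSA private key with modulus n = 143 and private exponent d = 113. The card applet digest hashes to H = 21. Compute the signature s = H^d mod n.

H^2 ≡ 21^2 = 441 ≡ 12
H^4 ≡ 12^2 = 144 ≡ 1
H^8 ≡ 1^2 = 1
H^16 ≡ 1^2 = 1
H^32 ≡ 1^2 = 1
H^64 ≡ 1^2 = 1
113 = 64 + 32 + 16 + 1, so H^113 ≡ 1·1·1·21 ≡ 21 (mod 143)

21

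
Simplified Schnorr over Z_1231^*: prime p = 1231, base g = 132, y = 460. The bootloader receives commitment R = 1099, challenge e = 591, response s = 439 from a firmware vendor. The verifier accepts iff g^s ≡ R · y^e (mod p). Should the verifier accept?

accept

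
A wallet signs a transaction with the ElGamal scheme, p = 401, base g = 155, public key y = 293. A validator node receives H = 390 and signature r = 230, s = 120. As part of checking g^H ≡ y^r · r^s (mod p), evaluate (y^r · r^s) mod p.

293^2 = 85849 ≡ 35
293^4 ≡ 35^2 = 1225 ≡ 22
293^8 ≡ 22^2 = 484 ≡ 83
293^16 ≡ 83^2 = 6889 ≡ 72
293^32 ≡ 72^2 = 5184 ≡ 372
293^64 ≡ 372^2 = 138384 ≡ 39
293^128 ≡ 39^2 = 1521 ≡ 318
230 = 128 + 64 + 32 + 4 + 2, so 293^230 ≡ 318·39·372·22·35 ≡ 356 (mod 401)
230^2 = 52900 ≡ 369
230^4 ≡ 369^2 = 136161 ≡ 222
230^8 ≡ 222^2 = 49284 ≡ 362
230^16 ≡ 362^2 = 131044 ≡ 318
230^32 ≡ 318^2 = 101124 ≡ 72
230^64 ≡ 72^2 = 5184 ≡ 372
120 = 64 + 32 + 16 + 8, so 230^120 ≡ 372·72·318·362 ≡ 400 (mod 401)
y^r · r^s ≡ 356·400 = 142400 ≡ 45 (mod 401)

45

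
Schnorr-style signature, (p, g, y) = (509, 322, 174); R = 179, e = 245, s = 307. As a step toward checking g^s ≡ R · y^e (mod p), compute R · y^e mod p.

55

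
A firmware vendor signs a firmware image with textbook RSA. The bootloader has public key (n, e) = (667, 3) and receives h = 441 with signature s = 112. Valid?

s^2 ≡ 112^2 = 12544 ≡ 538
3 = 2 + 1, so s^3 ≡ 538·112 ≡ 226 (mod 667)
226 ≠ 441, so verification fails.

no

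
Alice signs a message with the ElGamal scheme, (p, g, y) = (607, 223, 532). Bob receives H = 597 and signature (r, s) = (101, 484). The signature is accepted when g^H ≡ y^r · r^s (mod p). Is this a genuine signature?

Left side g^H mod p:
Squares mod 607: 223^1≡223, 223^2≡562, 223^4≡204, 223^8≡340, 223^16≡270, 223^32≡60, 223^64≡565, 223^128≡550, 223^256≡214, 223^512≡271
597 = 512 + 64 + 16 + 4 + 1, so 223^597 ≡ 271·565·270·204·223 ≡ 309 (mod 607)
Right side y^r · r^s mod p:
Squares mod 607: 532^1≡532, 532^2≡162, 532^4≡143, 532^8≡418, 532^16≡515, 532^32≡573, 532^64≡549
101 = 64 + 32 + 4 + 1, so 532^101 ≡ 549·573·143·532 ≡ 1 (mod 607)
Squares mod 607: 101^1≡101, 101^2≡489, 101^4≡570, 101^8≡155, 101^16≡352, 101^32≡76, 101^64≡313, 101^128≡242, 101^256≡292
484 = 256 + 128 + 64 + 32 + 4, so 101^484 ≡ 292·242·313·76·570 ≡ 309 (mod 607)
1·309 = 309 ≡ 309 (mod 607)
309 ≡ 309 (mod 607), so the signature is genuine.

genuine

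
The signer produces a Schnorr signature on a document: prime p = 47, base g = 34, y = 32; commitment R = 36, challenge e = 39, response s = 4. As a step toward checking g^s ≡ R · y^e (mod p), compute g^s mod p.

34^2 = 1156 ≡ 28
34^4 ≡ 28^2 = 784 ≡ 32

32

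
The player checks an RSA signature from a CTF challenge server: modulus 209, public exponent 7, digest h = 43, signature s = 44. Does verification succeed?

Squares mod 209: s^1≡44, s^2≡55, s^4≡99
7 = 4 + 2 + 1, so s^7 ≡ 99·55·44 ≡ 66 (mod 209)
The recovered value 66 does not match the digest 43.

fails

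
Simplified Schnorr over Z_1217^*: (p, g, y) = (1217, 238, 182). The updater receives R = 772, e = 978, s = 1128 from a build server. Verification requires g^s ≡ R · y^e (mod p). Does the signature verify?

does not verify

g^s mod p:
238^2 = 56644 ≡ 662
238^4 ≡ 662^2 = 438244 ≡ 124
238^8 ≡ 124^2 = 15376 ≡ 772
238^16 ≡ 772^2 = 595984 ≡ 871
238^32 ≡ 871^2 = 758641 ≡ 450
238^64 ≡ 450^2 = 202500 ≡ 478
238^128 ≡ 478^2 = 228484 ≡ 905
238^256 ≡ 905^2 = 819025 ≡ 1201
238^512 ≡ 1201^2 = 1442401 ≡ 256
238^1024 ≡ 256^2 = 65536 ≡ 1035
1128 = 1024 + 64 + 32 + 8, so 238^1128 ≡ 1035·478·450·772 ≡ 478 (mod 1217)
R · y^e mod p:
182^2 = 33124 ≡ 265
182^4 ≡ 265^2 = 70225 ≡ 856
182^8 ≡ 856^2 = 732736 ≡ 102
182^16 ≡ 102^2 = 10404 ≡ 668
182^32 ≡ 668^2 = 446224 ≡ 802
182^64 ≡ 802^2 = 643204 ≡ 628
182^128 ≡ 628^2 = 394384 ≡ 76
182^256 ≡ 76^2 = 5776 ≡ 908
182^512 ≡ 908^2 = 824464 ≡ 555
978 = 512 + 256 + 128 + 64 + 16 + 2, so 182^978 ≡ 555·908·76·628·668·265 ≡ 908 (mod 1217)
772·908 = 700976 ≡ 1201 (mod 1217)
478 ≠ 1201; the check fails.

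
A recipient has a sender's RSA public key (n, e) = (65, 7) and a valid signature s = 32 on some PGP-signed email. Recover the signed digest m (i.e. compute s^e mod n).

s^2 ≡ 32^2 = 1024 ≡ 49
s^4 ≡ 49^2 = 2401 ≡ 61
7 = 4 + 2 + 1, so s^7 ≡ 61·49·32 ≡ 33 (mod 65)

33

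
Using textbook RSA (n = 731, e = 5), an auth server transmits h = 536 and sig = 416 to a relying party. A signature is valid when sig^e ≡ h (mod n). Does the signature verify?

verifies

sig^2 ≡ 416^2 = 173056 ≡ 540
sig^4 ≡ 540^2 = 291600 ≡ 662
5 = 4 + 1, so sig^5 ≡ 662·416 ≡ 536 (mod 731)
536 = h, so the signature checks out.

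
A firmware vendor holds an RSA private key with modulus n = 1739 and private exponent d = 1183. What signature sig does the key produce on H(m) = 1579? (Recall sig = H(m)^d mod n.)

1649

(H(m))^1183 mod 1739 = 1649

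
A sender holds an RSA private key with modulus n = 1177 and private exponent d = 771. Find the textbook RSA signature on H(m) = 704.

(H(m))^2 ≡ 704^2 = 495616 ≡ 99
(H(m))^4 ≡ 99^2 = 9801 ≡ 385
(H(m))^8 ≡ 385^2 = 148225 ≡ 1100
(H(m))^16 ≡ 1100^2 = 1210000 ≡ 44
(H(m))^32 ≡ 44^2 = 1936 ≡ 759
(H(m))^64 ≡ 759^2 = 576081 ≡ 528
(H(m))^128 ≡ 528^2 = 278784 ≡ 1012
(H(m))^256 ≡ 1012^2 = 1024144 ≡ 154
(H(m))^512 ≡ 154^2 = 23716 ≡ 176
771 = 512 + 256 + 2 + 1, so (H(m))^771 ≡ 176·154·99·704 ≡ 110 (mod 1177)

110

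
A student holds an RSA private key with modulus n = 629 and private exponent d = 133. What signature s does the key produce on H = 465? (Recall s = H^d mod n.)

432

H^133 mod 629 = 432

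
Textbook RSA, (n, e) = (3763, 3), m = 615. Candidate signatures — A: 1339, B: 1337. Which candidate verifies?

B

Candidate A: 1339^3 mod 3763 = 2479
Candidate B: 1337^3 mod 3763 = 615
  → matches m = 615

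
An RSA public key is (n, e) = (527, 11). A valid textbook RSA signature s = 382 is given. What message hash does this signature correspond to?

s^2 ≡ 382^2 = 145924 ≡ 472
s^4 ≡ 472^2 = 222784 ≡ 390
s^8 ≡ 390^2 = 152100 ≡ 324
11 = 8 + 2 + 1, so s^11 ≡ 324·472·382 ≡ 19 (mod 527)

19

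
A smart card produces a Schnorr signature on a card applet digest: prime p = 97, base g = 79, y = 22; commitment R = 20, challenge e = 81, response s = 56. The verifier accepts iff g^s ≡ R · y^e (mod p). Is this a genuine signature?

forged

g^s mod p:
79^2 = 6241 ≡ 33
79^4 ≡ 33^2 = 1089 ≡ 22
79^8 ≡ 22^2 = 484 ≡ 96
79^16 ≡ 96^2 = 9216 ≡ 1
79^32 ≡ 1^2 = 1
56 = 32 + 16 + 8, so 79^56 ≡ 1·1·96 ≡ 96 (mod 97)
R · y^e mod p:
22^2 = 484 ≡ 96
22^4 ≡ 96^2 = 9216 ≡ 1
22^8 ≡ 1^2 = 1
22^16 ≡ 1^2 = 1
22^32 ≡ 1^2 = 1
22^64 ≡ 1^2 = 1
81 = 64 + 16 + 1, so 22^81 ≡ 1·1·22 ≡ 22 (mod 97)
20·22 = 440 ≡ 52 (mod 97)
96 ≠ 52; the check fails.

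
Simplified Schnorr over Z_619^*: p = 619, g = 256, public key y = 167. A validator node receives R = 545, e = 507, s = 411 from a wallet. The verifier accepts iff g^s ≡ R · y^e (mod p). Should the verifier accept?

g^s mod p:
256^2 = 65536 ≡ 541
256^4 ≡ 541^2 = 292681 ≡ 513
256^8 ≡ 513^2 = 263169 ≡ 94
256^16 ≡ 94^2 = 8836 ≡ 170
256^32 ≡ 170^2 = 28900 ≡ 426
256^64 ≡ 426^2 = 181476 ≡ 109
256^128 ≡ 109^2 = 11881 ≡ 120
256^256 ≡ 120^2 = 14400 ≡ 163
411 = 256 + 128 + 16 + 8 + 2 + 1, so 256^411 ≡ 163·120·170·94·541·256 ≡ 132 (mod 619)
R · y^e mod p:
167^2 = 27889 ≡ 34
167^4 ≡ 34^2 = 1156 ≡ 537
167^8 ≡ 537^2 = 288369 ≡ 534
167^16 ≡ 534^2 = 285156 ≡ 416
167^32 ≡ 416^2 = 173056 ≡ 355
167^64 ≡ 355^2 = 126025 ≡ 368
167^128 ≡ 368^2 = 135424 ≡ 482
167^256 ≡ 482^2 = 232324 ≡ 199
507 = 256 + 128 + 64 + 32 + 16 + 8 + 2 + 1, so 167^507 ≡ 199·482·368·355·416·534·34·167 ≡ 383 (mod 619)
545·383 = 208735 ≡ 132 (mod 619)
132 ≡ 132 (mod 619); signature holds.

accept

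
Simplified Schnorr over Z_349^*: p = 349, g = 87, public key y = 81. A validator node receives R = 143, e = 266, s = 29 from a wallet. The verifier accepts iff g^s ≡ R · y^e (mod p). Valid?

g^s mod p:
Squares mod 349: 87^1≡87, 87^2≡240, 87^4≡15, 87^8≡225, 87^16≡20
29 = 16 + 8 + 4 + 1, so 87^29 ≡ 20·225·15·87 ≡ 226 (mod 349)
R · y^e mod p:
Squares mod 349: 81^1≡81, 81^2≡279, 81^4≡14, 81^8≡196, 81^16≡26, 81^32≡327, 81^64≡135, 81^128≡77, 81^256≡345
266 = 256 + 8 + 2, so 81^266 ≡ 345·196·279 ≡ 87 (mod 349)
143·87 = 12441 ≡ 226 (mod 349)
226 ≡ 226 (mod 349); signature holds.

yes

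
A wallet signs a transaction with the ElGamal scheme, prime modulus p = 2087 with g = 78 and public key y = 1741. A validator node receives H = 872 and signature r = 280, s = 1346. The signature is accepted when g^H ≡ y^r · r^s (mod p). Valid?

no

Left side g^H mod p:
78^2 = 6084 ≡ 1910
78^4 ≡ 1910^2 = 3648100 ≡ 24
78^8 ≡ 24^2 = 576
78^16 ≡ 576^2 = 331776 ≡ 2030
78^32 ≡ 2030^2 = 4120900 ≡ 1162
78^64 ≡ 1162^2 = 1350244 ≡ 2042
78^128 ≡ 2042^2 = 4169764 ≡ 2025
78^256 ≡ 2025^2 = 4100625 ≡ 1757
78^512 ≡ 1757^2 = 3087049 ≡ 376
872 = 512 + 256 + 64 + 32 + 8, so 78^872 ≡ 376·1757·2042·1162·576 ≡ 321 (mod 2087)
Right side y^r · r^s mod p:
1741^2 = 3031081 ≡ 757
1741^4 ≡ 757^2 = 573049 ≡ 1211
1741^8 ≡ 1211^2 = 1466521 ≡ 1447
1741^16 ≡ 1447^2 = 2093809 ≡ 548
1741^32 ≡ 548^2 = 300304 ≡ 1863
1741^64 ≡ 1863^2 = 3470769 ≡ 88
1741^128 ≡ 88^2 = 7744 ≡ 1483
1741^256 ≡ 1483^2 = 2199289 ≡ 1678
280 = 256 + 16 + 8, so 1741^280 ≡ 1678·548·1447 ≡ 796 (mod 2087)
280^2 = 78400 ≡ 1181
280^4 ≡ 1181^2 = 1394761 ≡ 645
280^8 ≡ 645^2 = 416025 ≡ 712
280^16 ≡ 712^2 = 506944 ≡ 1890
280^32 ≡ 1890^2 = 3572100 ≡ 1243
280^64 ≡ 1243^2 = 1545049 ≡ 669
280^128 ≡ 669^2 = 447561 ≡ 943
280^256 ≡ 943^2 = 889249 ≡ 187
280^512 ≡ 187^2 = 34969 ≡ 1577
280^1024 ≡ 1577^2 = 2486929 ≡ 1312
1346 = 1024 + 256 + 64 + 2, so 280^1346 ≡ 1312·187·669·1181 ≡ 1118 (mod 2087)
796·1118 = 889928 ≡ 866 (mod 2087)
321 ≠ 866, so verification fails.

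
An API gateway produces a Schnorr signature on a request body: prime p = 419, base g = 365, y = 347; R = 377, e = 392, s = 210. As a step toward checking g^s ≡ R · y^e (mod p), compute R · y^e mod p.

347^392 mod 419 = 121
R · y^e ≡ 377·121 = 45617 ≡ 365 (mod 419)

365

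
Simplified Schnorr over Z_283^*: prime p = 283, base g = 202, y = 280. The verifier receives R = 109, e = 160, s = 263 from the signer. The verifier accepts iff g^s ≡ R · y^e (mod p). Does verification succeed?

g^s mod p:
202^2 = 40804 ≡ 52
202^4 ≡ 52^2 = 2704 ≡ 157
202^8 ≡ 157^2 = 24649 ≡ 28
202^16 ≡ 28^2 = 784 ≡ 218
202^32 ≡ 218^2 = 47524 ≡ 263
202^64 ≡ 263^2 = 69169 ≡ 117
202^128 ≡ 117^2 = 13689 ≡ 105
202^256 ≡ 105^2 = 11025 ≡ 271
263 = 256 + 4 + 2 + 1, so 202^263 ≡ 271·157·52·202 ≡ 88 (mod 283)
R · y^e mod p:
280^2 = 78400 ≡ 9
280^4 ≡ 9^2 = 81
280^8 ≡ 81^2 = 6561 ≡ 52
280^16 ≡ 52^2 = 2704 ≡ 157
280^32 ≡ 157^2 = 24649 ≡ 28
280^64 ≡ 28^2 = 784 ≡ 218
280^128 ≡ 218^2 = 47524 ≡ 263
160 = 128 + 32, so 280^160 ≡ 263·28 ≡ 6 (mod 283)
109·6 = 654 ≡ 88 (mod 283)
88 ≡ 88 (mod 283); signature holds.

passes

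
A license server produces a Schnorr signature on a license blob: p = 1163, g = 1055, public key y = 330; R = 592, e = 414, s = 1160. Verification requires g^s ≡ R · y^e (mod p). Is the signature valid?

g^s mod p:
1055^1160 mod 1163 = 992
R · y^e mod p:
330^414 mod 1163 = 316
592·316 = 187072 ≡ 992 (mod 1163)
992 ≡ 992 (mod 1163); signature holds.

valid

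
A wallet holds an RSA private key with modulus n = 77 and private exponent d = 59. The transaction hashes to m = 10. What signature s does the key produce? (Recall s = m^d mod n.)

m^2 ≡ 10^2 = 100 ≡ 23
m^4 ≡ 23^2 = 529 ≡ 67
m^8 ≡ 67^2 = 4489 ≡ 23
m^16 ≡ 23^2 = 529 ≡ 67
m^32 ≡ 67^2 = 4489 ≡ 23
59 = 32 + 16 + 8 + 2 + 1, so m^59 ≡ 23·67·23·23·10 ≡ 54 (mod 77)

54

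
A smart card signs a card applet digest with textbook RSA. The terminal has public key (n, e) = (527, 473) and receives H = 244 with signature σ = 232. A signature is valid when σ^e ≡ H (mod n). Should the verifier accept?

accept

σ^2 ≡ 232^2 = 53824 ≡ 70
σ^4 ≡ 70^2 = 4900 ≡ 157
σ^8 ≡ 157^2 = 24649 ≡ 407
σ^16 ≡ 407^2 = 165649 ≡ 171
σ^32 ≡ 171^2 = 29241 ≡ 256
σ^64 ≡ 256^2 = 65536 ≡ 188
σ^128 ≡ 188^2 = 35344 ≡ 35
σ^256 ≡ 35^2 = 1225 ≡ 171
473 = 256 + 128 + 64 + 16 + 8 + 1, so σ^473 ≡ 171·35·188·171·407·232 ≡ 244 (mod 527)
244 = H, so the signature checks out.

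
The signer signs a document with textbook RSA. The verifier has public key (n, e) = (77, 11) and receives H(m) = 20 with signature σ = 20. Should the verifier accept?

accept

Squares mod 77: σ^1≡20, σ^2≡15, σ^4≡71, σ^8≡36
11 = 8 + 2 + 1, so σ^11 ≡ 36·15·20 ≡ 20 (mod 77)
σ^11 mod 77 = 20 matches H(m).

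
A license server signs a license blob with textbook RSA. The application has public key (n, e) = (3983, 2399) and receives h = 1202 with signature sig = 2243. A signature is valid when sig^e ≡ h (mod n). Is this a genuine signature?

genuine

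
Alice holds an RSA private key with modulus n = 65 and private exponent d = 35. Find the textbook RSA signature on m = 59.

Squares mod 65: m^1≡59, m^2≡36, m^4≡61, m^8≡16, m^16≡61, m^32≡16
35 = 32 + 2 + 1, so m^35 ≡ 16·36·59 ≡ 54 (mod 65)

54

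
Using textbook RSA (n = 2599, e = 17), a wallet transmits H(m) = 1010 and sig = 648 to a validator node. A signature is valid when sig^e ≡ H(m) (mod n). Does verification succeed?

fails

sig^2 ≡ 648^2 = 419904 ≡ 1465
sig^4 ≡ 1465^2 = 2146225 ≡ 2050
sig^8 ≡ 2050^2 = 4202500 ≡ 2516
sig^16 ≡ 2516^2 = 6330256 ≡ 1691
17 = 16 + 1, so sig^17 ≡ 1691·648 ≡ 1589 (mod 2599)
1589 ≠ 1010, so verification fails.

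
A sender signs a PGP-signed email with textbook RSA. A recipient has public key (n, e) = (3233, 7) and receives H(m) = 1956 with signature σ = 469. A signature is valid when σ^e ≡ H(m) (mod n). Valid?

σ^7 mod 3233 = 1277
The recovered value 1277 does not match the digest 1956.

no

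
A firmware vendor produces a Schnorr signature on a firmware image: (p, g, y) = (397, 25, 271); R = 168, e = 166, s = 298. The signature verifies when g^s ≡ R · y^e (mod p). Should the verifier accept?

g^s mod p:
25^2 = 625 ≡ 228
25^4 ≡ 228^2 = 51984 ≡ 374
25^8 ≡ 374^2 = 139876 ≡ 132
25^16 ≡ 132^2 = 17424 ≡ 353
25^32 ≡ 353^2 = 124609 ≡ 348
25^64 ≡ 348^2 = 121104 ≡ 19
25^128 ≡ 19^2 = 361
25^256 ≡ 361^2 = 130321 ≡ 105
298 = 256 + 32 + 8 + 2, so 25^298 ≡ 105·348·132·228 ≡ 372 (mod 397)
R · y^e mod p:
271^2 = 73441 ≡ 393
271^4 ≡ 393^2 = 154449 ≡ 16
271^8 ≡ 16^2 = 256
271^16 ≡ 256^2 = 65536 ≡ 31
271^32 ≡ 31^2 = 961 ≡ 167
271^64 ≡ 167^2 = 27889 ≡ 99
271^128 ≡ 99^2 = 9801 ≡ 273
166 = 128 + 32 + 4 + 2, so 271^166 ≡ 273·167·16·393 ≡ 126 (mod 397)
168·126 = 21168 ≡ 127 (mod 397)
372 ≠ 127; the check fails.

reject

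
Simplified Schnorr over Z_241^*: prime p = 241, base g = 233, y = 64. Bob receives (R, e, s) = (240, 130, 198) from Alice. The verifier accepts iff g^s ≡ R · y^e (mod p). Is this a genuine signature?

g^s mod p:
Squares mod 241: 233^1≡233, 233^2≡64, 233^4≡240, 233^8≡1, 233^16≡1, 233^32≡1, 233^64≡1, 233^128≡1
198 = 128 + 64 + 4 + 2, so 233^198 ≡ 1·1·240·64 ≡ 177 (mod 241)
R · y^e mod p:
Squares mod 241: 64^1≡64, 64^2≡240, 64^4≡1, 64^8≡1, 64^16≡1, 64^32≡1, 64^64≡1, 64^128≡1
130 = 128 + 2, so 64^130 ≡ 1·240 ≡ 240 (mod 241)
240·240 = 57600 ≡ 1 (mod 241)
177 ≠ 1; the check fails.

forged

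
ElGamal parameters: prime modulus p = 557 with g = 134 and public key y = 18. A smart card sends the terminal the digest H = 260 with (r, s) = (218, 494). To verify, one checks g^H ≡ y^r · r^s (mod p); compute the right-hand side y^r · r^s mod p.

227

18^218 mod 557 = 541
218^494 mod 557 = 508
y^r · r^s ≡ 541·508 = 274828 ≡ 227 (mod 557)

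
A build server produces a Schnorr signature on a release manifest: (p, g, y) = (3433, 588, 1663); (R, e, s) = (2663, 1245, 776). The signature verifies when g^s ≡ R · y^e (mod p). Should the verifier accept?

reject

g^s mod p:
Squares mod 3433: 588^1≡588, 588^2≡2444, 588^4≡3149, 588^8≡1697, 588^16≡2955, 588^32≡1906, 588^64≡722, 588^128≡2901, 588^256≡1518, 588^512≡781
776 = 512 + 256 + 8, so 588^776 ≡ 781·1518·1697 ≡ 2874 (mod 3433)
R · y^e mod p:
Squares mod 3433: 1663^1≡1663, 1663^2≡2004, 1663^4≡2839, 1663^8≡2670, 1663^16≡1992, 1663^32≡2949, 1663^64≡812, 1663^128≡208, 1663^256≡2068, 1663^512≡2539, 1663^1024≡2780
1245 = 1024 + 128 + 64 + 16 + 8 + 4 + 1, so 1663^1245 ≡ 2780·208·812·1992·2670·2839·1663 ≡ 726 (mod 3433)
2663·726 = 1933338 ≡ 559 (mod 3433)
2874 ≠ 559; the check fails.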